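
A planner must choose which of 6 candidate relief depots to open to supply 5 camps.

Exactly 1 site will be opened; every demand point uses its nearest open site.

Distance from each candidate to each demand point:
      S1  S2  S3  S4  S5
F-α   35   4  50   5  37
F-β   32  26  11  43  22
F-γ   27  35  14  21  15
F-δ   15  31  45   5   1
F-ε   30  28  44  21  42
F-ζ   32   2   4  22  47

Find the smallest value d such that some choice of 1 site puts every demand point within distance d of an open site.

Open {F-γ}.
  Farthest demand point is S2 at distance 35 (to F-γ); all others are ≤ 35.
With {F-β} the worst case is 43.
With {F-ε} the worst case is 44.
No size-1 selection achieves below 35.

35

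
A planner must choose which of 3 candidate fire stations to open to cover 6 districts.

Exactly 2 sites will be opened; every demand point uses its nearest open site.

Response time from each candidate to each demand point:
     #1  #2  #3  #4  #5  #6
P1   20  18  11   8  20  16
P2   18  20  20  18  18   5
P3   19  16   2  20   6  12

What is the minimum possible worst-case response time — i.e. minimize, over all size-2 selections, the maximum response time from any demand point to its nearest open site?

18

Open {P1, P2}.
  Farthest demand point is #1 at response time 18 (to P2); all others are ≤ 18.
With {P2, P3} the worst case is 18.
With {P1, P3} the worst case is 19.
No size-2 selection achieves below 18.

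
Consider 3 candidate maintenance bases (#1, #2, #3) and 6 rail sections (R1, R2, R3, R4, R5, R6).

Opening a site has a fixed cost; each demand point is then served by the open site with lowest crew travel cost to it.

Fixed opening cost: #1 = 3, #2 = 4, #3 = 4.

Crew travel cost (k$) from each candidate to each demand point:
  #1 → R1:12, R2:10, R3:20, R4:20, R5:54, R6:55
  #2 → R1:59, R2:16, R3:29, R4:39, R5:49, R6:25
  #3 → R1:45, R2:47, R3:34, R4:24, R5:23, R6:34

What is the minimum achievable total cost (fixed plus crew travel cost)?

Open {#1, #2, #3}: assign each demand point to its cheapest open site.
  R1→#1 12, R2→#1 10, R3→#1 20, R4→#1 20, R5→#3 23, R6→#2 25
  crew travel cost 110, fixed 11 → total 121.
Compare {#1, #3}: crew travel cost 119 + fixed 7 = 126.
Compare {#1, #2}: crew travel cost 136 + fixed 7 = 143.
Compare {#2, #3}: crew travel cost 162 + fixed 8 = 170.
All other subsets cost ≥ 126. Minimum total cost: 121.

121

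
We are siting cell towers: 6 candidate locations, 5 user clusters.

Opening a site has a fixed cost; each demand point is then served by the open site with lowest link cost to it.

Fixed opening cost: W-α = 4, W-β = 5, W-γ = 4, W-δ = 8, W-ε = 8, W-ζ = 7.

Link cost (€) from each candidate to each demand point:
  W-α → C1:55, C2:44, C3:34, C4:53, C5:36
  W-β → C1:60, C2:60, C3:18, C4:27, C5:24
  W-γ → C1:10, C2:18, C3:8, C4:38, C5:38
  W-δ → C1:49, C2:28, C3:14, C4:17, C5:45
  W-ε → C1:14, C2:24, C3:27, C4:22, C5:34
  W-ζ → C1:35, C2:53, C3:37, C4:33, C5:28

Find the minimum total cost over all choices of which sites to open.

94

Open {W-β, W-γ, W-δ}: assign each demand point to its cheapest open site.
  C1→W-γ 10, C2→W-γ 18, C3→W-γ 8, C4→W-δ 17, C5→W-β 24
  link cost 77, fixed 17 → total 94.
Compare {W-β, W-γ}: link cost 87 + fixed 9 = 96.
Compare {W-α, W-β, W-γ, W-δ}: link cost 77 + fixed 21 = 98.
Compare {W-β, W-γ, W-ε}: link cost 82 + fixed 17 = 99.
All other subsets cost ≥ 96. Minimum total cost: 94.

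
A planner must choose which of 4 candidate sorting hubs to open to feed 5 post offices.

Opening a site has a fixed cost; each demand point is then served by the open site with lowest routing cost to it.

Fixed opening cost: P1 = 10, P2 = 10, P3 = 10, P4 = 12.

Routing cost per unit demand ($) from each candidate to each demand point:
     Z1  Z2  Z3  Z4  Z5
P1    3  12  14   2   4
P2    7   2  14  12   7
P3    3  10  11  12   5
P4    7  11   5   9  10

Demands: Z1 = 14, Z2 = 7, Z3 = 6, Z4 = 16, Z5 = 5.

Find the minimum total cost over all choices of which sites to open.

Open {P1, P2, P4}: assign each demand point to its cheapest open site.
  Z1→P1 14×3=42, Z2→P2 7×2=14, Z3→P4 6×5=30, Z4→P1 16×2=32, Z5→P1 5×4=20
  routing cost 138, fixed 32 → total 170.
Compare {P1, P2, P3, P4}: routing cost 138 + fixed 42 = 180.
Compare {P1, P2, P3}: routing cost 174 + fixed 30 = 204.
Compare {P1, P2}: routing cost 192 + fixed 20 = 212.
All other subsets cost ≥ 180. Minimum total cost: 170.

170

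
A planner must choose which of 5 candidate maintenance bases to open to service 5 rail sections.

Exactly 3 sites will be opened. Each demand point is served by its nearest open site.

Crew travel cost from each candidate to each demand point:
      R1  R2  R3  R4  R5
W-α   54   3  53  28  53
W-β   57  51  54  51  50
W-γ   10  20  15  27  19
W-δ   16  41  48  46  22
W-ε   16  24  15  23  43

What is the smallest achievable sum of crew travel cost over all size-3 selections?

70

Open {W-α, W-γ, W-ε}.
  R1→W-γ 10, R2→W-α 3, R3→W-γ 15, R4→W-ε 23, R5→W-γ 19  ⇒ total 70.
Compare {W-α, W-β, W-γ}: total 74.
Compare {W-α, W-γ, W-δ}: total 74.
No size-3 selection does better; minimum is 70.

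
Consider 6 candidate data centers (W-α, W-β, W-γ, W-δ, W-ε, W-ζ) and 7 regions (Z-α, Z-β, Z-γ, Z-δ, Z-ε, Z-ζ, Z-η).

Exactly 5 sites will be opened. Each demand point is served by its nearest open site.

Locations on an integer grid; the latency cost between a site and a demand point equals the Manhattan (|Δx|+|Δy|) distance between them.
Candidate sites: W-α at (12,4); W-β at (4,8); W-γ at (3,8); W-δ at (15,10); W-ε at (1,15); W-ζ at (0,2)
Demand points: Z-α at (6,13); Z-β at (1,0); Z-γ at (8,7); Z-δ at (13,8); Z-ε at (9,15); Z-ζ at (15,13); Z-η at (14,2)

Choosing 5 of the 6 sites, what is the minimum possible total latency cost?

Open {W-α, W-β, W-δ, W-ε, W-ζ}.
  Z-α→W-β 7, Z-β→W-ζ 3, Z-γ→W-β 5, Z-δ→W-δ 4, Z-ε→W-ε 8, Z-ζ→W-δ 3, Z-η→W-α 4  ⇒ total 34.
Compare {W-α, W-γ, W-δ, W-ε, W-ζ}: total 35.
Compare {W-α, W-β, W-γ, W-δ, W-ζ}: total 37.
No size-5 selection does better; minimum is 34.

34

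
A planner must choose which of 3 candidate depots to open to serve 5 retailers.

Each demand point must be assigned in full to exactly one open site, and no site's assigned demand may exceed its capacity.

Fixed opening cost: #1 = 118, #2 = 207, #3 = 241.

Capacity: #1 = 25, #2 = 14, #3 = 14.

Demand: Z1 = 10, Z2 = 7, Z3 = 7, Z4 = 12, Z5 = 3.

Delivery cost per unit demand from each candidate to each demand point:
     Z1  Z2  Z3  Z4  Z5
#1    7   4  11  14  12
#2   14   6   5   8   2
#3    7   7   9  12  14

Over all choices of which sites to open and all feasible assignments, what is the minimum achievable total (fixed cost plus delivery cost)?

Open {#1, #2}; cheapest assignment that respects the capacities:
  #1 (cap 25, load 25): Z1, Z4, Z5 — cost 10×7 + 12×14 + 3×12 = 274
  #2 (cap 14, load 14): Z2, Z3 — cost 7×6 + 7×5 = 77
  Shipping 351, fixed 325 → total 676.
  Any other capacity-feasible assignment to {#1, #2} ships for at least 351.
Compare {#1, #3}: its best feasible assignment gives total 745.
Compare {#1, #2, #3}: its best feasible assignment gives total 849.
Every other set of open sites that can feasibly serve all demand totals ≥ 745 even under its best assignment. Minimum: 676.

676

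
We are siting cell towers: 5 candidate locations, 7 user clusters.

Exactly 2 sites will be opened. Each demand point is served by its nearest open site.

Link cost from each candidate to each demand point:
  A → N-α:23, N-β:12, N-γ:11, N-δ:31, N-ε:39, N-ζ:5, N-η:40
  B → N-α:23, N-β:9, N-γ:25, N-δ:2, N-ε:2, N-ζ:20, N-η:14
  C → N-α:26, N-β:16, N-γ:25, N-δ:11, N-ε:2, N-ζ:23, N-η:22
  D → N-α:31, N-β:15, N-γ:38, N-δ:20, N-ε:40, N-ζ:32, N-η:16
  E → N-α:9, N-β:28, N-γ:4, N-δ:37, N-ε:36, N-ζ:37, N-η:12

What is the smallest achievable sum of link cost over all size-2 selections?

Open {B, E}.
  N-α→E 9, N-β→B 9, N-γ→E 4, N-δ→B 2, N-ε→B 2, N-ζ→B 20, N-η→E 12  ⇒ total 58.
Compare {A, B}: total 66.
Compare {C, E}: total 77.
No size-2 selection does better; minimum is 58.

58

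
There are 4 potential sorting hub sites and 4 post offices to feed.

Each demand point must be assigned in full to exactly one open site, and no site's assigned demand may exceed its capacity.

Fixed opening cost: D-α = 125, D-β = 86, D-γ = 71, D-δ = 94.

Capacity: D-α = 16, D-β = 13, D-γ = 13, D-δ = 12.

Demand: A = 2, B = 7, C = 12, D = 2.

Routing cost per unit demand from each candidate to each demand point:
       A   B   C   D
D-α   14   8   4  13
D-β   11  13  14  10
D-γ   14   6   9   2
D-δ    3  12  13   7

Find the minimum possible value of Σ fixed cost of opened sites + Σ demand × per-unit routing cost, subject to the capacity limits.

Open {D-α, D-γ}; cheapest assignment that respects the capacities:
  D-α (cap 16, load 14): A, C — cost 2×14 + 12×4 = 76
  D-γ (cap 13, load 9): B, D — cost 7×6 + 2×2 = 46
  Shipping 122, fixed 196 → total 318.
  Any other capacity-feasible assignment to {D-α, D-γ} ships for at least 122.
Compare {D-α, D-δ}: its best feasible assignment gives total 371.
Compare {D-γ, D-δ}: its best feasible assignment gives total 377.
Every other set of open sites that can feasibly serve all demand totals ≥ 371 even under its best assignment. Minimum: 318.

318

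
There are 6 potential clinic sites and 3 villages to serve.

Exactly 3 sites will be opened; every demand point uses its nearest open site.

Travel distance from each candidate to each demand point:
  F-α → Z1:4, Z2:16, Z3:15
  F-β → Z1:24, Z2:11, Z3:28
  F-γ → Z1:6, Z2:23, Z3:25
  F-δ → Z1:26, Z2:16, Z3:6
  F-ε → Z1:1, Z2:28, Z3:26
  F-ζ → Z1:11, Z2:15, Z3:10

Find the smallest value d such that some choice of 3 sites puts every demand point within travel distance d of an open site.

Open {F-α, F-β, F-δ}.
  Farthest demand point is Z2 at travel distance 11 (to F-β); all others are ≤ 11.
With {F-α, F-β, F-ζ} the worst case is 11.
With {F-β, F-γ, F-δ} the worst case is 11.
No size-3 selection achieves below 11.

11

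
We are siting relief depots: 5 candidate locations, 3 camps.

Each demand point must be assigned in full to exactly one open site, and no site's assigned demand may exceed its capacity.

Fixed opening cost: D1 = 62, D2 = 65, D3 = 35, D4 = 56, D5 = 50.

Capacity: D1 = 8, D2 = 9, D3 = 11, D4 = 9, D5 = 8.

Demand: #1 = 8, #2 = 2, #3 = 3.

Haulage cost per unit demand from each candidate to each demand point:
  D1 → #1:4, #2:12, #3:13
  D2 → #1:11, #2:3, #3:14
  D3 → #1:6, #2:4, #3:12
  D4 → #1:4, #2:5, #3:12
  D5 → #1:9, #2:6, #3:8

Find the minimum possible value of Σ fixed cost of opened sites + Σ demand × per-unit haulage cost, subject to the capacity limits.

Open {D3, D5}; cheapest assignment that respects the capacities:
  D3 (cap 11, load 10): #1, #2 — cost 8×6 + 2×4 = 56
  D5 (cap 8, load 3): #3 — cost 3×8 = 24
  Shipping 80, fixed 85 → total 165.
  Any other capacity-feasible assignment to {D3, D5} ships for at least 80.
Compare {D3, D4}: its best feasible assignment gives total 167.
Compare {D1, D3}: its best feasible assignment gives total 173.
Every other set of open sites that can feasibly serve all demand totals ≥ 167 even under its best assignment. Minimum: 165.

165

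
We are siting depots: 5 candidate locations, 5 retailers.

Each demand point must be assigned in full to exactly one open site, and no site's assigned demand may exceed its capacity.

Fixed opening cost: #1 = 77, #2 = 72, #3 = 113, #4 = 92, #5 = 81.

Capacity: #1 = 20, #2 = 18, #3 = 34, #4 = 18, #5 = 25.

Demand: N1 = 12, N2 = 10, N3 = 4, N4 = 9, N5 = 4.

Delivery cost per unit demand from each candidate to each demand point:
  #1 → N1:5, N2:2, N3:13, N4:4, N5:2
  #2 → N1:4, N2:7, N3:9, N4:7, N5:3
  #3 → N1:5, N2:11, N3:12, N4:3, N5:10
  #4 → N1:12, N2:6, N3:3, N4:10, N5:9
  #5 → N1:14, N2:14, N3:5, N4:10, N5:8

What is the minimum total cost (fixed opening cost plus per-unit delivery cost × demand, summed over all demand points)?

Open {#1, #3}; cheapest assignment that respects the capacities:
  #1 (cap 20, load 14): N2, N5 — cost 10×2 + 4×2 = 28
  #3 (cap 34, load 25): N1, N3, N4 — cost 12×5 + 4×12 + 9×3 = 135
  Shipping 163, fixed 190 → total 353.
  Any other capacity-feasible assignment to {#1, #3} ships for at least 163.
Compare {#1, #2, #5}: its best feasible assignment gives total 366.
Compare {#1, #2, #4}: its best feasible assignment gives total 369.
Every other set of open sites that can feasibly serve all demand totals ≥ 366 even under its best assignment. Minimum: 353.

353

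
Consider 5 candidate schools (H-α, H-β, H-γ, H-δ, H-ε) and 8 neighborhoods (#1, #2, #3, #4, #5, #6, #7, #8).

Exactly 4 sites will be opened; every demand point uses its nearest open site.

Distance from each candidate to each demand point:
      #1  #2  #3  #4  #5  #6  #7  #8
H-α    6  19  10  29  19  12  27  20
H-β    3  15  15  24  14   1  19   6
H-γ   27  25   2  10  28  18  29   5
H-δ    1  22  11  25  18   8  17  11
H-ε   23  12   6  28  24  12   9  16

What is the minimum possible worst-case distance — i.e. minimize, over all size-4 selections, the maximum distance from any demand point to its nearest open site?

Open {H-α, H-β, H-γ, H-ε}.
  Farthest demand point is #5 at distance 14 (to H-β); all others are ≤ 14.
With {H-β, H-γ, H-δ, H-ε} the worst case is 14.
With {H-α, H-β, H-γ, H-δ} the worst case is 17.
No size-4 selection achieves below 14.

14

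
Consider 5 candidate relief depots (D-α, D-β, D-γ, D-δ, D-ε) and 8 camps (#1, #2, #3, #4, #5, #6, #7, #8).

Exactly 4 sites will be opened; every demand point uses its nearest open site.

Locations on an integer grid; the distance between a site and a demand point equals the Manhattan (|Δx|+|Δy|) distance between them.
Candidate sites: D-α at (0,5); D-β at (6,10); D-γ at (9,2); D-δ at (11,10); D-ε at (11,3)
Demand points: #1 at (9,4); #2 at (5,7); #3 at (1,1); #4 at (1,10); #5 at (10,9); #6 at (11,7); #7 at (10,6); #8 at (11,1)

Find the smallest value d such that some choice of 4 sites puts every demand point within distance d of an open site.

5

Open {D-α, D-β, D-γ, D-δ}.
  Farthest demand point is #3 at distance 5 (to D-α); all others are ≤ 5.
With {D-α, D-β, D-γ, D-ε} the worst case is 5.
With {D-α, D-β, D-δ, D-ε} the worst case is 5.
No size-4 selection achieves below 5.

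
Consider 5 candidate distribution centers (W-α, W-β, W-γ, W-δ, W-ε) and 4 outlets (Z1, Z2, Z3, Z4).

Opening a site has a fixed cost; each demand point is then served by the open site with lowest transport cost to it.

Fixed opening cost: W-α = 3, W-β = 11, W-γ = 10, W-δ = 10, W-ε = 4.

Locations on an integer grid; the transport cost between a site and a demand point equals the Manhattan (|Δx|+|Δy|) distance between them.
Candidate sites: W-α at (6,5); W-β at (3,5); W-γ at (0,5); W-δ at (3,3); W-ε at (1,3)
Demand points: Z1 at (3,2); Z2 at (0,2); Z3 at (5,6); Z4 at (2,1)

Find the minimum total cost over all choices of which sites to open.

17

Open {W-α, W-ε}: assign each demand point to its cheapest open site.
  Z1→W-ε 3, Z2→W-ε 2, Z3→W-α 2, Z4→W-ε 3
  transport cost 10, fixed 7 → total 17.
Compare {W-ε}: transport cost 15 + fixed 4 = 19.
Compare {W-δ}: transport cost 13 + fixed 10 = 23.
Compare {W-α, W-δ}: transport cost 10 + fixed 13 = 23.
All other subsets cost ≥ 19. Minimum total cost: 17.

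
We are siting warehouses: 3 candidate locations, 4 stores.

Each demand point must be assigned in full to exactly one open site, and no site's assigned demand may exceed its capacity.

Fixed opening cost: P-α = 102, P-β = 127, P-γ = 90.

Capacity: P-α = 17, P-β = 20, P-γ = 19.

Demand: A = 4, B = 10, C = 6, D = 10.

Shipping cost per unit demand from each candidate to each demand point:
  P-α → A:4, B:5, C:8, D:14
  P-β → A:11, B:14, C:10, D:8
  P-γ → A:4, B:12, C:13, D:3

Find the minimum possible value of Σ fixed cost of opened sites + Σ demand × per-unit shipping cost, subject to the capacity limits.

Open {P-α, P-γ}; cheapest assignment that respects the capacities:
  P-α (cap 17, load 16): B, C — cost 10×5 + 6×8 = 98
  P-γ (cap 19, load 14): A, D — cost 4×4 + 10×3 = 46
  Shipping 144, fixed 192 → total 336.
  Any other capacity-feasible assignment to {P-α, P-γ} ships for at least 144.
Compare {P-α, P-β}: its best feasible assignment gives total 435.
Compare {P-β, P-γ}: its best feasible assignment gives total 463.
Every other set of open sites that can feasibly serve all demand totals ≥ 435 even under its best assignment. Minimum: 336.

336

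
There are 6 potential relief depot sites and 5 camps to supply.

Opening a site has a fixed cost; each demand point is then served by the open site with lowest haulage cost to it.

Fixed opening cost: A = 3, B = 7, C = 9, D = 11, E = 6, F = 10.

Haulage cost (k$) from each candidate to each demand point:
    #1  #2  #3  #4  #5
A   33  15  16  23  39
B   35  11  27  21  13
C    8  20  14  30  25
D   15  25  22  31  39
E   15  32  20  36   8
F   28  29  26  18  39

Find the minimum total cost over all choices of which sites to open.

Open {B, C}: assign each demand point to its cheapest open site.
  #1→C 8, #2→B 11, #3→C 14, #4→B 21, #5→B 13
  haulage cost 67, fixed 16 → total 83.
Compare {B, C, E}: haulage cost 62 + fixed 22 = 84.
Compare {A, E}: haulage cost 77 + fixed 9 = 86.
Compare {A, B, C}: haulage cost 67 + fixed 19 = 86.
All other subsets cost ≥ 84. Minimum total cost: 83.

83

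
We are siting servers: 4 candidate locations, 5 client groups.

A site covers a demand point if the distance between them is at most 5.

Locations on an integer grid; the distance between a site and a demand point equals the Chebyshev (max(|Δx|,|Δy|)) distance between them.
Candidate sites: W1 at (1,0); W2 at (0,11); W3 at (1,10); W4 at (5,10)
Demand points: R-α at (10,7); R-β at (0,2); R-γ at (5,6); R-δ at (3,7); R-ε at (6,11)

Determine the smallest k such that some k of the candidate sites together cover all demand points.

Coverage sets (demand points within 5 of each site):
  W1: {R-β}
  W2: {R-γ, R-δ}
  W3: {R-γ, R-δ, R-ε}
  W4: {R-α, R-γ, R-δ, R-ε}
No single site covers all 5 demand points.
But {W1, W4} covers everything, so the minimum is 2.

2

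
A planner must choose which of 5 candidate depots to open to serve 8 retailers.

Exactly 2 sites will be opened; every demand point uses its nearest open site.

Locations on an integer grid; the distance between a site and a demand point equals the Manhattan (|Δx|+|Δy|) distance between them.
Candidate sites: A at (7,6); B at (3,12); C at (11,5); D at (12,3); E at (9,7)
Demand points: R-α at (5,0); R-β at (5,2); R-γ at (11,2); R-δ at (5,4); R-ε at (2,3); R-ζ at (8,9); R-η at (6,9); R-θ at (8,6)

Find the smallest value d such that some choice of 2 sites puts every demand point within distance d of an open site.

8

Open {A, B}.
  Farthest demand point is R-α at distance 8 (to A); all others are ≤ 8.
With {A, C} the worst case is 8.
With {A, D} the worst case is 8.
No size-2 selection achieves below 8.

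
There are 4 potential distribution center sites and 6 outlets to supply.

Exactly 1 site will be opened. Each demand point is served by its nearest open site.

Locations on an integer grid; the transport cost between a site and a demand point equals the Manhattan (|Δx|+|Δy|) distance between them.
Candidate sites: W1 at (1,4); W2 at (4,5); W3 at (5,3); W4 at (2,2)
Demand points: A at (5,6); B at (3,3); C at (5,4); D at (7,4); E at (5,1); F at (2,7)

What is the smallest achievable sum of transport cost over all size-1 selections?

Open {W3}.
  A→W3 3, B→W3 2, C→W3 1, D→W3 3, E→W3 2, F→W3 7  ⇒ total 18.
Compare {W2}: total 20.
Compare {W1}: total 30.
No size-1 selection does better; minimum is 18.

18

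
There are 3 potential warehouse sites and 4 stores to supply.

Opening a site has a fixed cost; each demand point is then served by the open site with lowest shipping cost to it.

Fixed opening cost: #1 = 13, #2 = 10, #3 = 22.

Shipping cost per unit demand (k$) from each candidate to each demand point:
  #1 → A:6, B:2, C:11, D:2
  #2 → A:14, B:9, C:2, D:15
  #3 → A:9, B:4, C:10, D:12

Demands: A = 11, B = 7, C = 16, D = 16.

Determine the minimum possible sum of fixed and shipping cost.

Open {#1, #2}: assign each demand point to its cheapest open site.
  A→#1 11×6=66, B→#1 7×2=14, C→#2 16×2=32, D→#1 16×2=32
  shipping cost 144, fixed 23 → total 167.
Compare {#1, #2, #3}: shipping cost 144 + fixed 45 = 189.
Compare {#1}: shipping cost 288 + fixed 13 = 301.
Compare {#1, #3}: shipping cost 272 + fixed 35 = 307.
All other subsets cost ≥ 189. Minimum total cost: 167.

167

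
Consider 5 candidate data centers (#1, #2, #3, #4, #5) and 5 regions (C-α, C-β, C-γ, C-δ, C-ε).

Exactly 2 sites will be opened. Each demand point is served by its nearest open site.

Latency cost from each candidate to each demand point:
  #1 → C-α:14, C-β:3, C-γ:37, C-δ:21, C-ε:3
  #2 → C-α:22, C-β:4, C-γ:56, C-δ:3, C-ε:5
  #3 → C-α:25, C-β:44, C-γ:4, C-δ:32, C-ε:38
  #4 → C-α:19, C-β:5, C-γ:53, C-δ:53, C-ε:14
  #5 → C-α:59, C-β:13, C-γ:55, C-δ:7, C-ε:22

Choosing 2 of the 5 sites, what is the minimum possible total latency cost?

Open {#2, #3}.
  C-α→#2 22, C-β→#2 4, C-γ→#3 4, C-δ→#2 3, C-ε→#2 5  ⇒ total 38.
Compare {#1, #3}: total 45.
Compare {#1, #2}: total 60.
No size-2 selection does better; minimum is 38.

38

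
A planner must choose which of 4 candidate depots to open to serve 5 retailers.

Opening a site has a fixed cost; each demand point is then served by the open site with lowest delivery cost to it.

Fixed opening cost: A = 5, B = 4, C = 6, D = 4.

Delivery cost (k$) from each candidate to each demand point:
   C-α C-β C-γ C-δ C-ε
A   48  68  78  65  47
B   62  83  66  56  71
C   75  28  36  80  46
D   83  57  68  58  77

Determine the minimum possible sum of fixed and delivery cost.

Open {A, B, C}: assign each demand point to its cheapest open site.
  C-α→A 48, C-β→C 28, C-γ→C 36, C-δ→B 56, C-ε→C 46
  delivery cost 214, fixed 15 → total 229.
Compare {A, C, D}: delivery cost 216 + fixed 15 = 231.
Compare {A, B, C, D}: delivery cost 214 + fixed 19 = 233.
Compare {A, C}: delivery cost 223 + fixed 11 = 234.
All other subsets cost ≥ 231. Minimum total cost: 229.

229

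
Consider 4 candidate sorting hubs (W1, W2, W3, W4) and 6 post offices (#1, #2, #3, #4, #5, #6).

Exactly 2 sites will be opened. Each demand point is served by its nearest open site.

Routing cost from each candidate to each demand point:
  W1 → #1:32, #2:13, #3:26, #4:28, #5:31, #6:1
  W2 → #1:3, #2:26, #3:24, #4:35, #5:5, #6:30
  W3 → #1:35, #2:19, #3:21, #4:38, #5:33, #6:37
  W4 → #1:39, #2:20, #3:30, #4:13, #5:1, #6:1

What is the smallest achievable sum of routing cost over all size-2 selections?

Open {W2, W4}.
  #1→W2 3, #2→W4 20, #3→W2 24, #4→W4 13, #5→W4 1, #6→W4 1  ⇒ total 62.
Compare {W1, W2}: total 74.
Compare {W1, W4}: total 86.
No size-2 selection does better; minimum is 62.

62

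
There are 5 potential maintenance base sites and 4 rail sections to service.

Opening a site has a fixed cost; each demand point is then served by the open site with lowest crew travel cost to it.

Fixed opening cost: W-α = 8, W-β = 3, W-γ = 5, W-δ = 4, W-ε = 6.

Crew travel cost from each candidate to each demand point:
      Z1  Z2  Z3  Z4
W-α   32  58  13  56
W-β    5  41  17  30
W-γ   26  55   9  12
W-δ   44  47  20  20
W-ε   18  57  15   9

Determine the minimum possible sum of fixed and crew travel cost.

75

Open {W-β, W-γ}: assign each demand point to its cheapest open site.
  Z1→W-β 5, Z2→W-β 41, Z3→W-γ 9, Z4→W-γ 12
  crew travel cost 67, fixed 8 → total 75.
Compare {W-β, W-γ, W-ε}: crew travel cost 64 + fixed 14 = 78.
Compare {W-β, W-ε}: crew travel cost 70 + fixed 9 = 79.
Compare {W-β, W-γ, W-δ}: crew travel cost 67 + fixed 12 = 79.
All other subsets cost ≥ 78. Minimum total cost: 75.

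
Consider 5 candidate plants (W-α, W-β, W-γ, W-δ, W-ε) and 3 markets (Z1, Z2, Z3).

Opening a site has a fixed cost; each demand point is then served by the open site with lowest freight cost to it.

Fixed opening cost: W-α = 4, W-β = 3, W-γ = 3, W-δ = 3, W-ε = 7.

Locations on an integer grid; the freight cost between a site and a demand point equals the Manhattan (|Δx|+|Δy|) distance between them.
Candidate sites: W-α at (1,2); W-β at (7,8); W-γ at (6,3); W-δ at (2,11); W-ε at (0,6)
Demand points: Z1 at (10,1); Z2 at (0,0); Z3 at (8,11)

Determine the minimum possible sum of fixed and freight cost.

Open {W-α, W-β, W-γ}: assign each demand point to its cheapest open site.
  Z1→W-γ 6, Z2→W-α 3, Z3→W-β 4
  freight cost 13, fixed 10 → total 23.
Compare {W-α, W-β}: freight cost 17 + fixed 7 = 24.
Compare {W-β, W-γ}: freight cost 19 + fixed 6 = 25.
Compare {W-α, W-γ, W-δ}: freight cost 15 + fixed 10 = 25.
All other subsets cost ≥ 24. Minimum total cost: 23.

23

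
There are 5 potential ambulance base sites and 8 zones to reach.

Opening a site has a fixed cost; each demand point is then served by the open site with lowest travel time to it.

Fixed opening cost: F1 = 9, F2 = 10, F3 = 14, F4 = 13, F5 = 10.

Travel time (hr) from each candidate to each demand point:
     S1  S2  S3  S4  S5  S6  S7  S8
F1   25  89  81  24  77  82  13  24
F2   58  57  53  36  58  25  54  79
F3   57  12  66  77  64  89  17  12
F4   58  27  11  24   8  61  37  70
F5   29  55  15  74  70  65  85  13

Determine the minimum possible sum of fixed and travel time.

176

Open {F1, F2, F3, F4}: assign each demand point to its cheapest open site.
  S1→F1 25, S2→F3 12, S3→F4 11, S4→F1 24, S5→F4 8, S6→F2 25, S7→F1 13, S8→F3 12
  travel time 130, fixed 46 → total 176.
Compare {F2, F3, F4, F5}: travel time 138 + fixed 47 = 185.
Compare {F1, F2, F3, F4, F5}: travel time 130 + fixed 56 = 186.
Compare {F1, F2, F4, F5}: travel time 146 + fixed 42 = 188.
All other subsets cost ≥ 185. Minimum total cost: 176.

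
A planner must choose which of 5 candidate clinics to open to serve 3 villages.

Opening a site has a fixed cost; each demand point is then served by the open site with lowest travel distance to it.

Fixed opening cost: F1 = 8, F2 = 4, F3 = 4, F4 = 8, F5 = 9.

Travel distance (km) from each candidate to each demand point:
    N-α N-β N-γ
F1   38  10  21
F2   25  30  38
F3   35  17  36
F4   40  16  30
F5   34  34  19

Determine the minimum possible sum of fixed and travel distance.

68

Open {F1, F2}: assign each demand point to its cheapest open site.
  N-α→F2 25, N-β→F1 10, N-γ→F1 21
  travel distance 56, fixed 12 → total 68.
Compare {F1, F2, F3}: travel distance 56 + fixed 16 = 72.
Compare {F1, F2, F5}: travel distance 54 + fixed 21 = 75.
Compare {F1, F2, F4}: travel distance 56 + fixed 20 = 76.
All other subsets cost ≥ 72. Minimum total cost: 68.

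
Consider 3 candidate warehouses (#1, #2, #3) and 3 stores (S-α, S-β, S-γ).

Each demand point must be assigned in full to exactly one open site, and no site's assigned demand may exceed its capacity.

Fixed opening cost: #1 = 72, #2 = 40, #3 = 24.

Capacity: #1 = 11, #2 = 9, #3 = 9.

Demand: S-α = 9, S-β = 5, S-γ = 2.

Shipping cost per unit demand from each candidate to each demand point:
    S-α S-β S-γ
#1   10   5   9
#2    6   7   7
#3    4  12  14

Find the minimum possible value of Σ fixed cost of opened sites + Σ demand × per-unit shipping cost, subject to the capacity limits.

Open {#2, #3}; cheapest assignment that respects the capacities:
  #2 (cap 9, load 7): S-β, S-γ — cost 5×7 + 2×7 = 49
  #3 (cap 9, load 9): S-α — cost 9×4 = 36
  Shipping 85, fixed 64 → total 149.
  Any other capacity-feasible assignment to {#2, #3} ships for at least 85.
Compare {#1, #3}: its best feasible assignment gives total 175.
Compare {#1, #2}: its best feasible assignment gives total 209.
Every other set of open sites that can feasibly serve all demand totals ≥ 175 even under its best assignment. Minimum: 149.

149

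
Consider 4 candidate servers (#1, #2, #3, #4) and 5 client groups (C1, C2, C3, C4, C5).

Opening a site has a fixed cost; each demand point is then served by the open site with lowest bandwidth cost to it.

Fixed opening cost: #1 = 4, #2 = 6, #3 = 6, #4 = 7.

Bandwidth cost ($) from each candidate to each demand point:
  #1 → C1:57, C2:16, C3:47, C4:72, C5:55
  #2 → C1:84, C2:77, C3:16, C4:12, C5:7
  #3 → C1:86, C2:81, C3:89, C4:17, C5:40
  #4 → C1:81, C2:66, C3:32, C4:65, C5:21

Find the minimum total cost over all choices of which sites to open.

118

Open {#1, #2}: assign each demand point to its cheapest open site.
  C1→#1 57, C2→#1 16, C3→#2 16, C4→#2 12, C5→#2 7
  bandwidth cost 108, fixed 10 → total 118.
Compare {#1, #2, #3}: bandwidth cost 108 + fixed 16 = 124.
Compare {#1, #2, #4}: bandwidth cost 108 + fixed 17 = 125.
Compare {#1, #2, #3, #4}: bandwidth cost 108 + fixed 23 = 131.
All other subsets cost ≥ 124. Minimum total cost: 118.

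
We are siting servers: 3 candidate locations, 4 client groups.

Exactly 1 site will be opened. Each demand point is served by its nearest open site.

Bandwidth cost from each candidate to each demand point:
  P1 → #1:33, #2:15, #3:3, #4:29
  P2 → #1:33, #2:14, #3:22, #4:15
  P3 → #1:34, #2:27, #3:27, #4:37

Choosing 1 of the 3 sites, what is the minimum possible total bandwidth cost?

Open {P1}.
  #1→P1 33, #2→P1 15, #3→P1 3, #4→P1 29  ⇒ total 80.
Compare {P2}: total 84.
Compare {P3}: total 125.

80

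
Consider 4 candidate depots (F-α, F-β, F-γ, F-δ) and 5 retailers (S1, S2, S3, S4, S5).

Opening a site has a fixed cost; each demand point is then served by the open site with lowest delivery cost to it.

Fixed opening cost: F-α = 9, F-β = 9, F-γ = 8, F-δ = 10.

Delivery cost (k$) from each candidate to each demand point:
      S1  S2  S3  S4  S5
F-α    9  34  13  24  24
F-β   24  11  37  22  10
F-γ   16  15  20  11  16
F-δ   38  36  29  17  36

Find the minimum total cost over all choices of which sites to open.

80

Open {F-α, F-β, F-γ}: assign each demand point to its cheapest open site.
  S1→F-α 9, S2→F-β 11, S3→F-α 13, S4→F-γ 11, S5→F-β 10
  delivery cost 54, fixed 26 → total 80.
Compare {F-α, F-γ}: delivery cost 64 + fixed 17 = 81.
Compare {F-α, F-β}: delivery cost 65 + fixed 18 = 83.
Compare {F-β, F-γ}: delivery cost 68 + fixed 17 = 85.
All other subsets cost ≥ 81. Minimum total cost: 80.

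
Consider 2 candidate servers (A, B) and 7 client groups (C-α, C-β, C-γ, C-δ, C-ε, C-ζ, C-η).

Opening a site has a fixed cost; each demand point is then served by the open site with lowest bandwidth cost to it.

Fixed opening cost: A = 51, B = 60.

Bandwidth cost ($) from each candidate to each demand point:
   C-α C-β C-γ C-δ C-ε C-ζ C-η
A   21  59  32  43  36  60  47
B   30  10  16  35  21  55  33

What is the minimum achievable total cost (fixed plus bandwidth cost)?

Open {B}: assign each demand point to its cheapest open site.
  C-α→B 30, C-β→B 10, C-γ→B 16, C-δ→B 35, C-ε→B 21, C-ζ→B 55, C-η→B 33
  bandwidth cost 200, fixed 60 → total 260.
Compare {A, B}: bandwidth cost 191 + fixed 111 = 302.
Compare {A}: bandwidth cost 298 + fixed 51 = 349.

260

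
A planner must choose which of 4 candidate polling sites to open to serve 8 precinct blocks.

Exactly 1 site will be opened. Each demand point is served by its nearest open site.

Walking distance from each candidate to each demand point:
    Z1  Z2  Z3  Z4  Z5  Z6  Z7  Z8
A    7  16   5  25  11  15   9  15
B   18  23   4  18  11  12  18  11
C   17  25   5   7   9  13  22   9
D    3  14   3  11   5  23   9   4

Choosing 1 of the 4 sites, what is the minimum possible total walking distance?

72

Open {D}.
  Z1→D 3, Z2→D 14, Z3→D 3, Z4→D 11, Z5→D 5, Z6→D 23, Z7→D 9, Z8→D 4  ⇒ total 72.
Compare {A}: total 103.
Compare {C}: total 107.
No size-1 selection does better; minimum is 72.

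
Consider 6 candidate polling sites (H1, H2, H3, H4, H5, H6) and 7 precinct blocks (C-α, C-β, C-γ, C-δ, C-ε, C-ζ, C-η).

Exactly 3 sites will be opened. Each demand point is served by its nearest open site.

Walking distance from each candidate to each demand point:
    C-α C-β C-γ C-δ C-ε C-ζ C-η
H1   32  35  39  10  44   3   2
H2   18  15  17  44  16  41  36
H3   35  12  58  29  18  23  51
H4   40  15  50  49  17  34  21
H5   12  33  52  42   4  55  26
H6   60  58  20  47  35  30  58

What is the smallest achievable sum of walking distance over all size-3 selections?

63

Open {H1, H2, H5}.
  C-α→H5 12, C-β→H2 15, C-γ→H2 17, C-δ→H1 10, C-ε→H5 4, C-ζ→H1 3, C-η→H1 2  ⇒ total 63.
Compare {H1, H2, H3}: total 78.
Compare {H1, H2, H4}: total 81.
No size-3 selection does better; minimum is 63.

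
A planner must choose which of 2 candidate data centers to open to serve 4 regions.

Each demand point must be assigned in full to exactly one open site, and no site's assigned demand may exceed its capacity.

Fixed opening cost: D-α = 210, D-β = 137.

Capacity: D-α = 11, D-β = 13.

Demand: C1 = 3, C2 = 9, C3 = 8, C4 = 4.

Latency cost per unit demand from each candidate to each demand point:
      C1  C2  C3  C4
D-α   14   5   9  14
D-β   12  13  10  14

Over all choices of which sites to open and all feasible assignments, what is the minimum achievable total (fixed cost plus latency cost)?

634

Open {D-α, D-β}; cheapest assignment that respects the capacities:
  D-α (cap 11, load 11): C1, C3 — cost 3×14 + 8×9 = 114
  D-β (cap 13, load 13): C2, C4 — cost 9×13 + 4×14 = 173
  Shipping 287, fixed 347 → total 634.
  Any other capacity-feasible assignment to {D-α, D-β} ships for at least 287.
Total demand is 24 and no other set of sites has combined capacity ≥ 24, so {D-α, D-β} is the only feasible choice of open sites. Minimum: 634.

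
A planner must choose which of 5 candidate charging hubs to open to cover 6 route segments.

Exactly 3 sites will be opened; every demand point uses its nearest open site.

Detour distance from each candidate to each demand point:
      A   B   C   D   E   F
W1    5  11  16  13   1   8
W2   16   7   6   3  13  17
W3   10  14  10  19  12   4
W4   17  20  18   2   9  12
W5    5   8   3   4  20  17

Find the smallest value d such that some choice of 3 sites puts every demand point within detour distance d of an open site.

Open {W1, W2, W3}.
  Farthest demand point is B at detour distance 7 (to W2); all others are ≤ 7.
With {W1, W2, W4} the worst case is 8.
With {W1, W2, W5} the worst case is 8.
No size-3 selection achieves below 7.

7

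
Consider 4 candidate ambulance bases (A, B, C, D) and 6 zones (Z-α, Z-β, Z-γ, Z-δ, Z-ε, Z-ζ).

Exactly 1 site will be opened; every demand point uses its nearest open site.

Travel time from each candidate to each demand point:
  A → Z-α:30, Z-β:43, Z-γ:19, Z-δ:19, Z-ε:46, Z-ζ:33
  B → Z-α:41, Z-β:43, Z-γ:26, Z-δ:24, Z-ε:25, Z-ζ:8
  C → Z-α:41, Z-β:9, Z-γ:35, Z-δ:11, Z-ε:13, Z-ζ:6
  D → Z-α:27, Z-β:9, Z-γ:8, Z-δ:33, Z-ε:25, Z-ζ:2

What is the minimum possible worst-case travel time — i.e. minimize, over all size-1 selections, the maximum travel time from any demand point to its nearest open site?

33

Open {D}.
  Farthest demand point is Z-δ at travel time 33 (to D); all others are ≤ 33.
With {C} the worst case is 41.
With {B} the worst case is 43.
No size-1 selection achieves below 33.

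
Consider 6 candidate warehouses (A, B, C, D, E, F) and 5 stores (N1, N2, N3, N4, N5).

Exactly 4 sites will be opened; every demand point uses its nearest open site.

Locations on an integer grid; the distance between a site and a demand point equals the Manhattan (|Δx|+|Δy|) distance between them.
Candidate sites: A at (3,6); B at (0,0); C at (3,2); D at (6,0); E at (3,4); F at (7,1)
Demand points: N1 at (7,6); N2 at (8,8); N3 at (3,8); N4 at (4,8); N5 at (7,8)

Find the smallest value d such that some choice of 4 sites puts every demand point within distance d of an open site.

Open {A, B, C, D}.
  Farthest demand point is N2 at distance 7 (to A); all others are ≤ 7.
With {A, B, C, E} the worst case is 7.
With {A, B, C, F} the worst case is 7.
No size-4 selection achieves below 7.

7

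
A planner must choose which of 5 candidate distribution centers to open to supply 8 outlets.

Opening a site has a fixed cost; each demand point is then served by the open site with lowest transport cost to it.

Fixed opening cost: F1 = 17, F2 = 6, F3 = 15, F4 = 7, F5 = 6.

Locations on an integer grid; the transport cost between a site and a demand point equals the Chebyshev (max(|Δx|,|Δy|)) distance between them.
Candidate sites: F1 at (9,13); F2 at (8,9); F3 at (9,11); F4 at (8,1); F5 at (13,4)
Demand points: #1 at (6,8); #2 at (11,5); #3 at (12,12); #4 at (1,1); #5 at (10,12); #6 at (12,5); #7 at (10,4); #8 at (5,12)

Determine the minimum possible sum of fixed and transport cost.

Open {F2, F5}: assign each demand point to its cheapest open site.
  #1→F2 2, #2→F5 2, #3→F2 4, #4→F2 8, #5→F2 3, #6→F5 1, #7→F5 3, #8→F2 3
  transport cost 26, fixed 12 → total 38.
Compare {F2}: transport cost 33 + fixed 6 = 39.
Compare {F2, F4}: transport cost 30 + fixed 13 = 43.
Compare {F2, F4, F5}: transport cost 25 + fixed 19 = 44.
All other subsets cost ≥ 39. Minimum total cost: 38.

38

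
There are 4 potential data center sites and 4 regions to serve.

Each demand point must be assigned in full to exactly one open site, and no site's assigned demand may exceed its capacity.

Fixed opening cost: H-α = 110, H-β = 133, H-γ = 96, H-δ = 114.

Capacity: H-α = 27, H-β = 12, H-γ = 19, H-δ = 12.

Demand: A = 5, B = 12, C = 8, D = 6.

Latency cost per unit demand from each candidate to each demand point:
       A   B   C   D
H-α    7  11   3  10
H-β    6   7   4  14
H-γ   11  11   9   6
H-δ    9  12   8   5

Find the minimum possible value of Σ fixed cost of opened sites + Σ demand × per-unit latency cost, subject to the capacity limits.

433

Open {H-α, H-γ}; cheapest assignment that respects the capacities:
  H-α (cap 27, load 25): A, B, C — cost 5×7 + 12×11 + 8×3 = 191
  H-γ (cap 19, load 6): D — cost 6×6 = 36
  Shipping 227, fixed 206 → total 433.
  Any other capacity-feasible assignment to {H-α, H-γ} ships for at least 227.
Compare {H-α, H-δ}: its best feasible assignment gives total 445.
Compare {H-α, H-β}: its best feasible assignment gives total 446.
Every other set of open sites that can feasibly serve all demand totals ≥ 445 even under its best assignment. Minimum: 433.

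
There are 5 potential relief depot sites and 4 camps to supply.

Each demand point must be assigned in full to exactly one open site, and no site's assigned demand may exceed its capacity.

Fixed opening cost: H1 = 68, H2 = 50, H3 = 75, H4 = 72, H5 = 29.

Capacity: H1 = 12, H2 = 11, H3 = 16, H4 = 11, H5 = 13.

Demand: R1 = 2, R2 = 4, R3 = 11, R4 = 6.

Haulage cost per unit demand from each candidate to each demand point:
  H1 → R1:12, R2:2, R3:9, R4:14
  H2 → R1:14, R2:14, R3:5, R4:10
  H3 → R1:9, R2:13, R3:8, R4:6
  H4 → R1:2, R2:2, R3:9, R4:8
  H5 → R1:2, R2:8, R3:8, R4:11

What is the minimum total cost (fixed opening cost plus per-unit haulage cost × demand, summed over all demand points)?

236

Open {H2, H5}; cheapest assignment that respects the capacities:
  H2 (cap 11, load 11): R3 — cost 11×5 = 55
  H5 (cap 13, load 12): R1, R2, R4 — cost 2×2 + 4×8 + 6×11 = 102
  Shipping 157, fixed 79 → total 236.
  Any other capacity-feasible assignment to {H2, H5} ships for at least 157.
Compare {H4, H5}: its best feasible assignment gives total 249.
Compare {H2, H4, H5}: its best feasible assignment gives total 266.
Every other set of open sites that can feasibly serve all demand totals ≥ 249 even under its best assignment. Minimum: 236.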